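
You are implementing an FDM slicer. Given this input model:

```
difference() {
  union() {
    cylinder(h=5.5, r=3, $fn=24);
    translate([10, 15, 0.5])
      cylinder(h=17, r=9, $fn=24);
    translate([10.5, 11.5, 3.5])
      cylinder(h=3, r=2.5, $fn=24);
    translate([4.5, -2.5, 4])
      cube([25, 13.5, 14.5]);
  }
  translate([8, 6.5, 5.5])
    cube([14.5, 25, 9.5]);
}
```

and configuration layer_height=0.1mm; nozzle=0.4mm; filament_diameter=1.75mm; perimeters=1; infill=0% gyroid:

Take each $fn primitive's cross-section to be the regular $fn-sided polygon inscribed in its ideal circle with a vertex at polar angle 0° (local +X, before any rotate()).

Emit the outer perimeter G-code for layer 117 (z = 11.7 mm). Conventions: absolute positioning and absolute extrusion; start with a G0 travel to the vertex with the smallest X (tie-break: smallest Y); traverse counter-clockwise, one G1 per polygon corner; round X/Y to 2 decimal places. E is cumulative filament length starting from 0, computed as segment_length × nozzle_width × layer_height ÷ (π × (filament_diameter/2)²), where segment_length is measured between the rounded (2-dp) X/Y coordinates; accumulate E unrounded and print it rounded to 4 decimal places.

At z = 11.7 mm: the cylinder does not reach this height (z outside [0, 5.5]); the r=9 cylinder at (10, 15) contributes a regular 24-gon of circumradius 9; the cylinder at (10.5, 11.5) is absent (z outside [3.5, 6.5]); the cube at (4.5, -2.5) is present — its section is the full 25×13.5 rectangle; Combining (union): the regions partially overlap (shared area 52.25 mm²), so overlapping operands fuse into one piece — 1 connected region; the cube at (8, 6.5) is present — its section is the full 14.5×25 rectangle; After the difference (first − rest): starting from that combined region, the 14.5×25 cube at (8, 6.5) partially overlaps it — only the 188.43 mm² overlap (of its 362.50 mm²) is removed, clipping the outline — 1 connected region. The outline is a single polygon with 17 vertices. Extrusion per mm of travel: 0.4 × 0.1 / (π × 0.875²) = 0.016630. Accumulating E over each segment gives final E = 1.8696.

G0 X1.00 Y15.00 Z11.70
G1 X1.31 Y12.67 E0.0391
G1 X2.21 Y10.50 E0.0782
G1 X3.64 Y8.64 E0.1172
G1 X4.50 Y7.97 E0.1353
G1 X4.50 Y-2.50 E0.3094
G1 X29.50 Y-2.50 E0.7252
G1 X29.50 Y11.00 E0.9497
G1 X22.50 Y11.00 E1.0661
G1 X22.50 Y6.50 E1.1409
G1 X8.00 Y6.50 E1.3821
G1 X8.00 Y23.74 E1.6688
G1 X7.67 Y23.69 E1.6743
G1 X5.50 Y22.79 E1.7134
G1 X3.64 Y21.36 E1.7524
G1 X2.21 Y19.50 E1.7914
G1 X1.31 Y17.33 E1.8305
G1 X1.00 Y15.00 E1.8696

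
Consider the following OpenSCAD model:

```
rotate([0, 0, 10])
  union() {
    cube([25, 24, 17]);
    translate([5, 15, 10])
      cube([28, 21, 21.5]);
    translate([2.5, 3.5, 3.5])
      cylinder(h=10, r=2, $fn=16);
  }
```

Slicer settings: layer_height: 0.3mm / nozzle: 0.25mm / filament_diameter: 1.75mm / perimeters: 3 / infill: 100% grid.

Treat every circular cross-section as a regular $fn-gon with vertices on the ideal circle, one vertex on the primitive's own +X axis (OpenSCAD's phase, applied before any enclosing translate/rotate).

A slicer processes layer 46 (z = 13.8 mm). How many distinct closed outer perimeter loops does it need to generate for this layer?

1

At z = 13.8 mm: the cube is present — its section is the full 25×24 rectangle; the cube at (5, 15) (footprint 28×21) is included at this height; the cylinder at (2.5, 3.5) does not reach this height (z outside [3.5, 13.5]); Taking the union: the regions partially overlap (shared area 180.00 mm²), so overlapping operands fuse into one piece — 1 connected region; (whole slice rotated 10° about Z — lengths, areas and connectivity unchanged). The result has 1 disconnected region.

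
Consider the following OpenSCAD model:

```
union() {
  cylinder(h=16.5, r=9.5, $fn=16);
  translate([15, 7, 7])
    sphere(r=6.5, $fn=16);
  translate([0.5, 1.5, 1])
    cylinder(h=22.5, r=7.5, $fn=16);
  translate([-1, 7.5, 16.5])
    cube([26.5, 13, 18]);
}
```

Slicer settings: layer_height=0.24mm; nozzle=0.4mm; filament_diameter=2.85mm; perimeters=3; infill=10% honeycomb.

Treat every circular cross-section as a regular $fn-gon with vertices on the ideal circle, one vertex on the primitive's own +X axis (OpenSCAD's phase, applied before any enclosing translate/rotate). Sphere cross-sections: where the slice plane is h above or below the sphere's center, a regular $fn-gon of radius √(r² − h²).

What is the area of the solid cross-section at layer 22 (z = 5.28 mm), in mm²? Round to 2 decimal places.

396.59 mm²

At z = 5.28 mm: the r=9.5 cylinder contributes a regular 16-gon of circumradius 9.5 (area = (16/2)·9.500²·sin(360°/16) = 276.30 mm²); the r=6.5 sphere at (15, 7) contributes a regular 16-gon of circumradius √(6.5²−1.72²) = 6.268 (area = (16/2)·6.268²·sin(360°/16) = 120.29 mm²); the cylinder at (0.5, 1.5): section is a regular 16-gon, circumradius r=7.5 (area = (16/2)·7.500²·sin(360°/16) = 172.21 mm²); the cube at (-1, 7.5) is absent (z outside [16.5, 34.5]); Combining (union): the regions partially overlap — summed areas 568.79 mm² minus the doubly-counted overlap 172.21 mm² gives 396.59 mm² — area = 396.59 mm². Overall, the cross-section has 2 separate islands. Net area = 396.59 mm².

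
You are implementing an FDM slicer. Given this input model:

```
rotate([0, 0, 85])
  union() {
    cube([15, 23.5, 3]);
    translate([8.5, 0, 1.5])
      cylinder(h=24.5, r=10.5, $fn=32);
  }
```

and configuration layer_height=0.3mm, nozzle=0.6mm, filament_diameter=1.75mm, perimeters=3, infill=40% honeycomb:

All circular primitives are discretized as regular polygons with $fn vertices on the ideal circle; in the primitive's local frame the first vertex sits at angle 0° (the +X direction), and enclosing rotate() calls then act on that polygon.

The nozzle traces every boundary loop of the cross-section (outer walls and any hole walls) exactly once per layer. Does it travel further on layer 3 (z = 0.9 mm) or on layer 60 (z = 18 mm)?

layer 3 (z = 0.9 mm)

Layer 3 (z = 0.9): the 15×23.5 cube contributes its full rectangle (perimeter 77.00 mm); the cylinder at (8.5, 0) is absent (z outside [1.5, 26]); Taking the union: only the 15×23.5 cube is present, so the union is just that shape — boundary = 77.00 mm; (whole slice rotated 85° about Z — lengths, areas and connectivity unchanged). So its perimeter = 77.00 mm. Layer 60 (z = 18): the cube does not reach this height (z outside [0, 3]); the r=10.5 cylinder at (8.5, 0) contributes a regular 32-gon of circumradius 10.5 (perimeter = 2·32·10.500·sin(180°/32) = 65.87 mm); Combining (union): only the r=10.5 cylinder at (8.5, 0) is present, so the union is just that shape — boundary = 65.87 mm; (whole slice rotated 85° about Z — lengths, areas and connectivity unchanged). So its perimeter = 65.87 mm. Layer 3 is larger (77.00 vs 65.87 mm).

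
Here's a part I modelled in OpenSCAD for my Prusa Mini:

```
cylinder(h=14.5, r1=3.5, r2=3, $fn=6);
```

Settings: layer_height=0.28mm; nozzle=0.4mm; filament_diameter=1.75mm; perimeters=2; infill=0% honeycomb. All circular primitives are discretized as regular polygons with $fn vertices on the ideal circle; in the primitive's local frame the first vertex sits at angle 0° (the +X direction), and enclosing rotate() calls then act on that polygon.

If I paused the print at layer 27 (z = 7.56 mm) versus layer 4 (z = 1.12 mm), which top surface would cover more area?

Layer 27 (z = 7.56): the cone contributes a regular 6-gon of circumradius 3.239 (interpolated between r1=3.5 and r2=3 at t=0.521) (area = (6/2)·3.239²·sin(360°/6) = 27.26 mm²). So its area = 27.26 mm². Layer 4 (z = 1.12): the cone: at t=0.077 of its height the radius interpolates to r₁+(r₂−r₁)t = 3.461, giving a regular 6-gon of that circumradius (area = (6/2)·3.461²·sin(360°/6) = 31.13 mm²). So its area = 31.13 mm². Layer 4 is larger (31.13 vs 27.26 mm²).

layer 4 (z = 1.12 mm)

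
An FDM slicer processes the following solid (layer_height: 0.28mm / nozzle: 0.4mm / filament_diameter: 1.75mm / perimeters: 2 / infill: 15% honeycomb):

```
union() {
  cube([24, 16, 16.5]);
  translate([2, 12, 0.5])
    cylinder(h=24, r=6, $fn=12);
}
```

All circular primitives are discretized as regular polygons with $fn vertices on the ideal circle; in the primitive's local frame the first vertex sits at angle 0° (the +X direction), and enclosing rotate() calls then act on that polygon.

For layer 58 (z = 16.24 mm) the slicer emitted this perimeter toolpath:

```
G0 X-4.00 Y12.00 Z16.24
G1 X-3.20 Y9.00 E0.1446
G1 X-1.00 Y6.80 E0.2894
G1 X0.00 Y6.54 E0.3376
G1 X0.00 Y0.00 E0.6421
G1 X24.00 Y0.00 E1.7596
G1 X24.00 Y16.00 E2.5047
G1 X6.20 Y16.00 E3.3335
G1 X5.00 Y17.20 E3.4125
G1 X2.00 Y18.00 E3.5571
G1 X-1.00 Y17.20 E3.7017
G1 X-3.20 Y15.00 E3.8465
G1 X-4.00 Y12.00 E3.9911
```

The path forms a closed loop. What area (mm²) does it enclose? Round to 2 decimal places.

424.09 mm²

Apply the shoelace formula to the sequence of (X, Y) vertices; enclosed area = 424.09 mm².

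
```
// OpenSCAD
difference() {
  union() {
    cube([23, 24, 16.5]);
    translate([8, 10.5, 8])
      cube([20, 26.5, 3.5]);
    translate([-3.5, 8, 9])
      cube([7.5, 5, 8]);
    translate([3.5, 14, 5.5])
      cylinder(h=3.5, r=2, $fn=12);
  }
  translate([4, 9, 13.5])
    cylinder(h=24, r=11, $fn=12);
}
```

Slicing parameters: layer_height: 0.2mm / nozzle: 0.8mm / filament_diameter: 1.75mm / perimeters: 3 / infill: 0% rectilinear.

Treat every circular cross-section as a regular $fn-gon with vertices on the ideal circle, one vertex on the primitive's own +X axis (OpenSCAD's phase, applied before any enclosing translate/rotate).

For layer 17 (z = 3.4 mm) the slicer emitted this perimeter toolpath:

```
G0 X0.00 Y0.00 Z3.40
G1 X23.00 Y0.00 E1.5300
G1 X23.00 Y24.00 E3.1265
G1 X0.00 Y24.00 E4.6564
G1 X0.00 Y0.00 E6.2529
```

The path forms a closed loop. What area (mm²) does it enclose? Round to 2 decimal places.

Apply the shoelace formula to the sequence of (X, Y) vertices; enclosed area = 552.00 mm².

552.00 mm²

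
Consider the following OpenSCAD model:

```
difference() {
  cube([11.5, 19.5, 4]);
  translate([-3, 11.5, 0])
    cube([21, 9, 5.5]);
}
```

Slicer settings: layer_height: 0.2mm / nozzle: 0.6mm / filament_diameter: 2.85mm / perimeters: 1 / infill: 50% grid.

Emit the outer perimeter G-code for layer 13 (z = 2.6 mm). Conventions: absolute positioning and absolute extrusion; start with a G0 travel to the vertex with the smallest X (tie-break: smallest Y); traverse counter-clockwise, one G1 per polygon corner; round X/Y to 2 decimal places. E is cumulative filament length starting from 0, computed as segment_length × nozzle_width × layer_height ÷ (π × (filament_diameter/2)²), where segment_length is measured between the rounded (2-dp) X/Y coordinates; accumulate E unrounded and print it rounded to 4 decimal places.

G0 X0.00 Y0.00 Z2.60
G1 X11.50 Y0.00 E0.2163
G1 X11.50 Y11.50 E0.4326
G1 X0.00 Y11.50 E0.6490
G1 X0.00 Y0.00 E0.8653

At z = 2.6 mm: the cube (footprint 11.5×19.5) is included at this height; the 21×9 cube at (-3, 11.5) contributes its full rectangle; Taking the first minus the rest: starting from the 11.5×19.5 cube, the 21×9 cube at (-3, 11.5) partially overlaps it — only the 92.00 mm² overlap (of its 189.00 mm²) is removed, clipping the outline — 1 connected region. The outline is a single polygon with 4 vertices. Extrusion per mm of travel: 0.6 × 0.2 / (π × 1.425²) = 0.018811. Accumulating E over each segment gives final E = 0.8653.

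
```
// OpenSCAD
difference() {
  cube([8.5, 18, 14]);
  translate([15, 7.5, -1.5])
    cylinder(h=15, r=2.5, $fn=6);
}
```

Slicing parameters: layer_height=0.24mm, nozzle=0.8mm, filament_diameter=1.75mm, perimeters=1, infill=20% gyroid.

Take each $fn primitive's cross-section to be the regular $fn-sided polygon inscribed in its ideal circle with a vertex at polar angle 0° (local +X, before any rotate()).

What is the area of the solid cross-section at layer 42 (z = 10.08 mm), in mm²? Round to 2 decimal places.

153.00 mm²

At z = 10.08 mm: the 8.5×18 cube contributes its full rectangle (area 153.00 mm²); the cylinder at (15, 7.5): section is a regular 6-gon, circumradius r=2.5 (area = (6/2)·2.500²·sin(360°/6) = 16.24 mm²); Subtracting the remaining from the first: starting from the 8.5×18 cube (153.00 mm²), the r=2.5 cylinder at (15, 7.5) misses the remaining region (no effect) — area = 153.00 mm². Overall, the cross-section is a single solid region. Net area = 153.00 mm².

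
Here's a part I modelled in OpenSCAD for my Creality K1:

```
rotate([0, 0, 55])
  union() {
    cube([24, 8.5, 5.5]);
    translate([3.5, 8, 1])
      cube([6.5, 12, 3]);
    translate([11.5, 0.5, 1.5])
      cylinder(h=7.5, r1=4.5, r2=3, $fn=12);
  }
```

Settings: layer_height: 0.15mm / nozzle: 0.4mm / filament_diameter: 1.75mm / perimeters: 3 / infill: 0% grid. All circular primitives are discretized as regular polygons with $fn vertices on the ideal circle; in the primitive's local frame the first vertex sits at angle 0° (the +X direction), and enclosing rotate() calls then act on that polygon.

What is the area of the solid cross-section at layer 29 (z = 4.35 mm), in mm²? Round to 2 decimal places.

223.30 mm²

At z = 4.35 mm: the cube is present — its section is the full 24×8.5 rectangle (area 204.00 mm²); the cube at (3.5, 8) does not reach this height (z outside [1, 4]); the cone at (11.5, 0.5) (r1=4.5→r2=3) has section circumradius 3.930 here — a regular 12-gon (area = (12/2)·3.930²·sin(360°/12) = 46.33 mm²); Merging all regions: the regions partially overlap — summed areas 250.33 mm² minus the doubly-counted overlap 27.03 mm² gives 223.30 mm² — area = 223.30 mm²; (rotated 55° about Z; rotation is an isometry so areas/perimeters/island counts are preserved). Overall, the cross-section is a single solid region. Net area = 223.30 mm².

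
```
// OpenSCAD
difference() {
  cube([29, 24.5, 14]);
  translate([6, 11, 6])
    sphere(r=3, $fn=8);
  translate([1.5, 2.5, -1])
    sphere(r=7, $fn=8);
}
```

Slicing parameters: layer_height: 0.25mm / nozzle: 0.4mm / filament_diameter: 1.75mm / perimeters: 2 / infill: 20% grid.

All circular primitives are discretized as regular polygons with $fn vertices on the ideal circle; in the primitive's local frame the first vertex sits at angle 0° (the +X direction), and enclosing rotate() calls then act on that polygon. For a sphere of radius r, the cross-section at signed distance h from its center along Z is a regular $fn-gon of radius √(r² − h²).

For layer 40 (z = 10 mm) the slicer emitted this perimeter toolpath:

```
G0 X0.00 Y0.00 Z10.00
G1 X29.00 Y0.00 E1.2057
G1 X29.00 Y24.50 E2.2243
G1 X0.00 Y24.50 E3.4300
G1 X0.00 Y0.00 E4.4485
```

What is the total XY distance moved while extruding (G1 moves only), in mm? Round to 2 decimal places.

Sum the Euclidean lengths of each G1 segment: total = 107.00 mm.

107.00 mm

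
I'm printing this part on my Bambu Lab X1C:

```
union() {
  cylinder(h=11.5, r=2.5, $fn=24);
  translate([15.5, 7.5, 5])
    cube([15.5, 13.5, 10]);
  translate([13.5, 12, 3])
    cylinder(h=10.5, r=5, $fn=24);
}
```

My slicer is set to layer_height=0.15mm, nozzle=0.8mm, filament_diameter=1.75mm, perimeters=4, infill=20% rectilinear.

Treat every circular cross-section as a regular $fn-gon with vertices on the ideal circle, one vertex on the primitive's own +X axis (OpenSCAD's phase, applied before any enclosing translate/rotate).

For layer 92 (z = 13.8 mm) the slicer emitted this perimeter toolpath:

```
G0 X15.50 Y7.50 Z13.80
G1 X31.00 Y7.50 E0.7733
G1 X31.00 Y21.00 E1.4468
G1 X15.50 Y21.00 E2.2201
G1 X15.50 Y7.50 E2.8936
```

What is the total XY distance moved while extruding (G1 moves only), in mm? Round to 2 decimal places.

Sum the Euclidean lengths of each G1 segment: total = 58.00 mm.

58.00 mm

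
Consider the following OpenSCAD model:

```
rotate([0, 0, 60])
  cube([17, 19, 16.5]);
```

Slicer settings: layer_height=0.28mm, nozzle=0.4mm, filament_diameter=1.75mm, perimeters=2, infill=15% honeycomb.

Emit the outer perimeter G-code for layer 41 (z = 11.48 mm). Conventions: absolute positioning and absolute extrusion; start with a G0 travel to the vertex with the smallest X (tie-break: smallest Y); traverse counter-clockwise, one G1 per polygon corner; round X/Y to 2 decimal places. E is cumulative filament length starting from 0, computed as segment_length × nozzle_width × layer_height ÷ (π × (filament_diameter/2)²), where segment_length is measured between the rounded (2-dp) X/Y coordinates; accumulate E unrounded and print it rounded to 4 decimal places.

At z = 11.48 mm: the cube is present — its section is the full 17×19 rectangle; (whole slice rotated 60° about Z — lengths, areas and connectivity unchanged). The outline is a single polygon with 4 vertices. Extrusion per mm of travel: 0.4 × 0.28 / (π × 0.875²) = 0.046564. Accumulating E over each segment gives final E = 3.3521.

G0 X-16.45 Y9.50 Z11.48
G1 X0.00 Y0.00 E0.8845
G1 X8.50 Y14.72 E1.6760
G1 X-7.95 Y24.22 E2.5606
G1 X-16.45 Y9.50 E3.3521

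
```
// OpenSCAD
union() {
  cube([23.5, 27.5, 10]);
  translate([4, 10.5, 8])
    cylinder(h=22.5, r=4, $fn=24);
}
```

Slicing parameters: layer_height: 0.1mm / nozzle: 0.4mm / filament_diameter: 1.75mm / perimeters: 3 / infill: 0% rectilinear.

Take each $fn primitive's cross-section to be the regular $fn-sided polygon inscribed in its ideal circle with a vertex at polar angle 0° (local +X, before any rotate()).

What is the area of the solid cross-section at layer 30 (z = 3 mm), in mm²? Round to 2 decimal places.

646.25 mm²

At z = 3 mm: the cube (footprint 23.5×27.5) is included at this height (area 646.25 mm²); the cylinder at (4, 10.5) does not reach this height (z outside [8, 30.5]); Merging all regions: only the 23.5×27.5 cube is present, so the union is just that shape — area = 646.25 mm². Overall, the cross-section is a single solid region. Net area = 646.25 mm².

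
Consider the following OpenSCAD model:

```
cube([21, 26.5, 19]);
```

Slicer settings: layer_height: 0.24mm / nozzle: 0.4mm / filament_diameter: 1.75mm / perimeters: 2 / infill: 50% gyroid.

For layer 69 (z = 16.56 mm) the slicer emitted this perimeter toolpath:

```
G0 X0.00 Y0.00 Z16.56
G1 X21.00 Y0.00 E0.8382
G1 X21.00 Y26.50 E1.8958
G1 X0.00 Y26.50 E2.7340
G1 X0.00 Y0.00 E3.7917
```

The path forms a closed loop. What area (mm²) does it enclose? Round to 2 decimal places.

Apply the shoelace formula to the sequence of (X, Y) vertices; enclosed area = 556.50 mm².

556.50 mm²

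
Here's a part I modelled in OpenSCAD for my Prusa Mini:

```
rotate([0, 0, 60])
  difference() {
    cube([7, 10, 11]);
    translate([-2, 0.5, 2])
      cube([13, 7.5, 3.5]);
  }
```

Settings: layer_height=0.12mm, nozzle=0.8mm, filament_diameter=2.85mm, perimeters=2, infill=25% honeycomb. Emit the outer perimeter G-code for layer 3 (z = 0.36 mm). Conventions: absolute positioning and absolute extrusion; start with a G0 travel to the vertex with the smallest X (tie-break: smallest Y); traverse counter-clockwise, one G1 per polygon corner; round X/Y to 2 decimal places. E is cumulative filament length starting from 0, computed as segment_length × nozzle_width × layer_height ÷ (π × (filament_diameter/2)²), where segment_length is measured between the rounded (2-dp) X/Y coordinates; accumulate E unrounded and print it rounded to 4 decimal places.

G0 X-8.66 Y5.00 Z0.36
G1 X0.00 Y0.00 E0.1505
G1 X3.50 Y6.06 E0.2558
G1 X-5.16 Y11.06 E0.4063
G1 X-8.66 Y5.00 E0.5116

At z = 0.36 mm: the 7×10 cube contributes its full rectangle; the cube at (-2, 0.5) is absent (z outside [2, 5.5]); After the difference (first − rest): none of the subtracted shapes is present at this height, so the 7×10 cube is unchanged — 1 connected region; (whole slice rotated 60° about Z — lengths, areas and connectivity unchanged). The outline is a single polygon with 4 vertices. Extrusion per mm of travel: 0.8 × 0.12 / (π × 1.425²) = 0.015048. Accumulating E over each segment gives final E = 0.5116.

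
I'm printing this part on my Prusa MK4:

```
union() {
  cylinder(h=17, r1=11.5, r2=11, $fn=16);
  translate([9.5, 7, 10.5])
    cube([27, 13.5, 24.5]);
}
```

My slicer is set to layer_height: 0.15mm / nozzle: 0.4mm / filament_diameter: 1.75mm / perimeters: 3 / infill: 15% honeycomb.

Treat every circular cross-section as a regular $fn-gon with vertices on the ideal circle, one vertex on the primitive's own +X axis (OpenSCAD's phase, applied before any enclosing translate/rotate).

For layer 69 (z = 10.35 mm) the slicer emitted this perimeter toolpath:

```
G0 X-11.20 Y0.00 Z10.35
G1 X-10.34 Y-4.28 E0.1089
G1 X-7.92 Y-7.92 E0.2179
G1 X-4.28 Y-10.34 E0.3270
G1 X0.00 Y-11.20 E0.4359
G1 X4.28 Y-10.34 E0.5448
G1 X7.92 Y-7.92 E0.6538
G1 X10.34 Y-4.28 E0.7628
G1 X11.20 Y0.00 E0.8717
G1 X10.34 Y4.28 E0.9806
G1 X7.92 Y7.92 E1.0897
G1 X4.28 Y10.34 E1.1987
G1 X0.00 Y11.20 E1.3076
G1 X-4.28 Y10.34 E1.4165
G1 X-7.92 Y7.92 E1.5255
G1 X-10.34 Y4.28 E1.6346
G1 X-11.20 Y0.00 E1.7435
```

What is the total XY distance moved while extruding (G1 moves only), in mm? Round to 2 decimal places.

69.89 mm

Sum the Euclidean lengths of each G1 segment: total = 69.89 mm.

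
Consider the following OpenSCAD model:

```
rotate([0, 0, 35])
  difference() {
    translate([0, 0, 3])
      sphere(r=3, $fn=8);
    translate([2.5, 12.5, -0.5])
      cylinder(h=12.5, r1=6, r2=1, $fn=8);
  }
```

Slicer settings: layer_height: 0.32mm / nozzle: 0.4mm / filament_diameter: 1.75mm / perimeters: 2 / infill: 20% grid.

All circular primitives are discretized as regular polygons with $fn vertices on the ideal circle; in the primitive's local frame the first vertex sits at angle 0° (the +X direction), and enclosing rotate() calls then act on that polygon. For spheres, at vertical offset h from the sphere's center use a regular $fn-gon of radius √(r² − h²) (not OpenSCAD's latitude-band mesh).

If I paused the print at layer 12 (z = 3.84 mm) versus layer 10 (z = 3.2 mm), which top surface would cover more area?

layer 10 (z = 3.2 mm)

Layer 12 (z = 3.84): the r=3 sphere contributes a regular 8-gon of circumradius √(3²−0.84²) = 2.880 (area = (8/2)·2.880²·sin(360°/8) = 23.46 mm²); the cone at (2.5, 12.5) contributes a regular 8-gon of circumradius 4.264 (interpolated between r1=6 and r2=1 at t=0.347) (area = (8/2)·4.264²·sin(360°/8) = 51.43 mm²); Taking the first minus the rest: starting from the r=3 sphere (23.46 mm²), the cone at (2.5, 12.5) misses the remaining region (no effect) — area = 23.46 mm²; (whole slice rotated 35° about Z — lengths, areas and connectivity unchanged). So its area = 23.46 mm². Layer 10 (z = 3.2): the sphere: section is a regular 8-gon, circumradius = √(r²−h²) = √(3²−0.2²) = 2.993 (area = (8/2)·2.993²·sin(360°/8) = 25.34 mm²); the cone at (2.5, 12.5): at t=0.296 of its height the radius interpolates to r₁+(r₂−r₁)t = 4.520, giving a regular 8-gon of that circumradius (area = (8/2)·4.520²·sin(360°/8) = 57.79 mm²); Taking the first minus the rest: starting from the r=3 sphere (25.34 mm²), the cone at (2.5, 12.5) misses the remaining region (no effect) — area = 25.34 mm²; (whole slice rotated 35° about Z — lengths, areas and connectivity unchanged). So its area = 25.34 mm². Layer 10 is larger (25.34 vs 23.46 mm²).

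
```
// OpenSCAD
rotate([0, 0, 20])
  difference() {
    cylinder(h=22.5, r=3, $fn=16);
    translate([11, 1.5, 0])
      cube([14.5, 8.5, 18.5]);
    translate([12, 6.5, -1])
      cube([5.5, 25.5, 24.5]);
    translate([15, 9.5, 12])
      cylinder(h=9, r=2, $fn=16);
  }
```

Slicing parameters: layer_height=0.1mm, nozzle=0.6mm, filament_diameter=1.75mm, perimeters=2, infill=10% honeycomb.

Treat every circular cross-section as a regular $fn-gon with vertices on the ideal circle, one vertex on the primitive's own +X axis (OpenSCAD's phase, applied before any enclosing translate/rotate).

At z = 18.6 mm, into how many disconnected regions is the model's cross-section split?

1

At z = 18.6 mm: the r=3 cylinder contributes a regular 16-gon of circumradius 3; the cube at (11, 1.5) is not intersected at this z (z outside [0, 18.5]); the 5.5×25.5 cube at (12, 6.5) contributes its full rectangle; the r=2 cylinder at (15, 9.5) gives a regular 16-gon of circumradius 2 (constant along its height); After the difference (first − rest): starting from the r=3 cylinder, the 5.5×25.5 cube at (12, 6.5) misses the remaining region (no effect); the r=2 cylinder at (15, 9.5) misses the remaining region (no effect) — 1 connected region; (whole slice rotated 20° about Z — lengths, areas and connectivity unchanged). The result has 1 disconnected region.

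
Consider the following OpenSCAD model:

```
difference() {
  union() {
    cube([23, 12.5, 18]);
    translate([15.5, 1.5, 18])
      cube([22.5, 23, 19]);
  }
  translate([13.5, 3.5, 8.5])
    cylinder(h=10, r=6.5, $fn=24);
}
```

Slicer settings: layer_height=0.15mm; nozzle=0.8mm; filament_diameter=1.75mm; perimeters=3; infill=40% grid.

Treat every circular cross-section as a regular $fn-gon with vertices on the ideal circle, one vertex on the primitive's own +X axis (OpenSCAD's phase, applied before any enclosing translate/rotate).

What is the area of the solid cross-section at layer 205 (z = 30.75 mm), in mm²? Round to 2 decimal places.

517.50 mm²

At z = 30.75 mm: the cube is absent (z outside [0, 18]); the cube at (15.5, 1.5) (footprint 22.5×23) is included at this height (area 517.50 mm²); Combining (union): only the 22.5×23 cube at (15.5, 1.5) is present, so the union is just that shape — area = 517.50 mm²; the cylinder at (13.5, 3.5) is not intersected at this z (z outside [8.5, 18.5]); Subtracting the remaining from the first: none of the subtracted shapes is present at this height, so the result so far is unchanged — area = 517.50 mm². Overall, the cross-section is a single solid region. Net area = 517.50 mm².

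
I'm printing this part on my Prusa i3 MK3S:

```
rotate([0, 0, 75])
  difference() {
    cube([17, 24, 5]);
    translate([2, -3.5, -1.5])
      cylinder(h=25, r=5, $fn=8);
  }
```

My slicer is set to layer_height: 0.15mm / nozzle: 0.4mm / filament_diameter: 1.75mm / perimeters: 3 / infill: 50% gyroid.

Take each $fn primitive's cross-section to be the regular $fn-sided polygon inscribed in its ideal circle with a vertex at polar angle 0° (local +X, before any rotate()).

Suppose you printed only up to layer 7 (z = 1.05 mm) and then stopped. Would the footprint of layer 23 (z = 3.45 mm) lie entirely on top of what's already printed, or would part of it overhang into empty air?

entirely on top

Compare the two slices. At z = 1.05: the 17×24 cube contributes its full rectangle (area 408.00 mm²); the cylinder at (2, -3.5): section is a regular 8-gon, circumradius r=5 (area = (8/2)·5.000²·sin(360°/8) = 70.71 mm²); Subtracting the remaining from the first: starting from the 17×24 cube (408.00 mm²), the r=5 cylinder at (2, -3.5) partially overlaps it — only the 4.89 mm² overlap (of its 70.71 mm²) is removed, clipping the outline — area = 403.11 mm²; (whole slice rotated 75° about Z — lengths, areas and connectivity unchanged). At z = 3.45: the cube is present — its section is the full 17×24 rectangle (area 408.00 mm²); the r=5 cylinder at (2, -3.5) contributes a regular 8-gon of circumradius 5 (area = (8/2)·5.000²·sin(360°/8) = 70.71 mm²); Subtracting the remaining from the first: starting from the 17×24 cube (408.00 mm²), the r=5 cylinder at (2, -3.5) partially overlaps it — only the 4.89 mm² overlap (of its 70.71 mm²) is removed, clipping the outline — area = 403.11 mm²; (rotated 75° about Z; rotation is an isometry so areas/perimeters/island counts are preserved). Checking containment: the cross-section at z = 3.45 is a subset of the cross-section at z = 1.05.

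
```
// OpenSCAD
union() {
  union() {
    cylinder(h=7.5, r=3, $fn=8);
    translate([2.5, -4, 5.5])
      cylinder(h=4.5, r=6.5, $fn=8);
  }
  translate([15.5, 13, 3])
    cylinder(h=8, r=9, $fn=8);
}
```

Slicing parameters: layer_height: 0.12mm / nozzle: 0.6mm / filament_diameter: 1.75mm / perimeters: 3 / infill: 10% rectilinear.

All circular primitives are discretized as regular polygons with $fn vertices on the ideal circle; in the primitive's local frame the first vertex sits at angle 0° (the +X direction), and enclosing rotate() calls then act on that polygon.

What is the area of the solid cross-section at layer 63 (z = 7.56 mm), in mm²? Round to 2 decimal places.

348.60 mm²

At z = 7.56 mm: the cylinder does not reach this height (z outside [0, 7.5]); the cylinder at (2.5, -4): section is a regular 8-gon, circumradius r=6.5 (area = (8/2)·6.500²·sin(360°/8) = 119.50 mm²); Combining (union): only the r=6.5 cylinder at (2.5, -4) is present, so the union is just that shape — area = 119.50 mm²; the r=9 cylinder at (15.5, 13) contributes a regular 8-gon of circumradius 9 (area = (8/2)·9.000²·sin(360°/8) = 229.10 mm²); Merging all regions: the 2 present regions are separate (no shared area or edge), so areas and boundary lengths simply add and each stays a separate island — area = 348.60 mm². Overall, the cross-section has 2 separate islands. Net area = 348.60 mm².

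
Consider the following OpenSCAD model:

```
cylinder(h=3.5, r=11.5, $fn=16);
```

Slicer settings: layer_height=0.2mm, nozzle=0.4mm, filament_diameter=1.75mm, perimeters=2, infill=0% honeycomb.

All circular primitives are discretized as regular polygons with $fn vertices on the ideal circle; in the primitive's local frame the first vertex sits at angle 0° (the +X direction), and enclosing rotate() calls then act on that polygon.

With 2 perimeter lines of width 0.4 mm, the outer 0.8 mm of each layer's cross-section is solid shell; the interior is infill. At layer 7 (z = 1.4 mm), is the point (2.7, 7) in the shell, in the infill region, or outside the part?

At z = 1.4 mm: the r=11.5 cylinder contributes a regular 16-gon of circumradius 11.5. Overall, the cross-section is a single solid region. The nearest boundary edge runs (4.40, 10.62)→(0.00, 11.50); distance from the point to it = 3.89 mm. The point is inside the cross-section and 3.89 mm from the nearest boundary — more than the 0.8 mm shell width (2 × 0.4), so it's in the infill interior.

infill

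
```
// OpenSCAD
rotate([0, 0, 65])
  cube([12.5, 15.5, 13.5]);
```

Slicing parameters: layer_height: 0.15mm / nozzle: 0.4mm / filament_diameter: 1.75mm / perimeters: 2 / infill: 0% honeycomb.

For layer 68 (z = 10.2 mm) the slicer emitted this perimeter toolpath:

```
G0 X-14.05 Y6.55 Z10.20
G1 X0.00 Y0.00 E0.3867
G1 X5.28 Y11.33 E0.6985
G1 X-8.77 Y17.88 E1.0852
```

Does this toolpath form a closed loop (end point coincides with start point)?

Start point (G0): (-14.05, 6.55). End point (last G1): the path does not return to the start — open.

no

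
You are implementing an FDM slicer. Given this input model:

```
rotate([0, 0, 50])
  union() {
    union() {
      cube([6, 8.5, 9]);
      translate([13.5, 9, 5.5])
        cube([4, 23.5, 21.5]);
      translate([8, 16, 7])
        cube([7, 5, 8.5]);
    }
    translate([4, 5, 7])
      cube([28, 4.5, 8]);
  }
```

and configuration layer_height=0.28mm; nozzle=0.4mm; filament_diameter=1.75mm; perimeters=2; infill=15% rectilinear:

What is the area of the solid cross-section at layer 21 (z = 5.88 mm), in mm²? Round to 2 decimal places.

At z = 5.88 mm: the cube is present — its section is the full 6×8.5 rectangle (area 51.00 mm²); the cube at (13.5, 9) is present — its section is the full 4×23.5 rectangle (area 94.00 mm²); the cube at (8, 16) does not reach this height (z outside [7, 15.5]); Combining (union): the 2 present regions are separate (no shared area or edge), so areas and boundary lengths simply add and each stays a separate island — area = 145.00 mm²; the cube at (4, 5) is not intersected at this z (z outside [7, 15]); Merging all regions: only that combined region is present, so the union is just that shape — area = 145.00 mm²; (rotated 50° about Z; rotation is an isometry so areas/perimeters/island counts are preserved). Overall, the cross-section has 2 separate islands. Net area = 145.00 mm².

145.00 mm²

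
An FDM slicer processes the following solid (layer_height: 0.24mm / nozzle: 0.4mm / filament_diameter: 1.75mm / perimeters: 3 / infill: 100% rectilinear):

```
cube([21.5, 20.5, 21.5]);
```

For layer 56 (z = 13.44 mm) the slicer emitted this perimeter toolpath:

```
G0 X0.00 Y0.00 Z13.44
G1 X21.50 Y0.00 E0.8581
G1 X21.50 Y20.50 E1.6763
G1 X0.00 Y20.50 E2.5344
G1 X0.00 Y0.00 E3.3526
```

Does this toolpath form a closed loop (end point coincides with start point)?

yes

Start point (G0): (0.00, 0.00). End point (last G1): the path returns to the start — closed.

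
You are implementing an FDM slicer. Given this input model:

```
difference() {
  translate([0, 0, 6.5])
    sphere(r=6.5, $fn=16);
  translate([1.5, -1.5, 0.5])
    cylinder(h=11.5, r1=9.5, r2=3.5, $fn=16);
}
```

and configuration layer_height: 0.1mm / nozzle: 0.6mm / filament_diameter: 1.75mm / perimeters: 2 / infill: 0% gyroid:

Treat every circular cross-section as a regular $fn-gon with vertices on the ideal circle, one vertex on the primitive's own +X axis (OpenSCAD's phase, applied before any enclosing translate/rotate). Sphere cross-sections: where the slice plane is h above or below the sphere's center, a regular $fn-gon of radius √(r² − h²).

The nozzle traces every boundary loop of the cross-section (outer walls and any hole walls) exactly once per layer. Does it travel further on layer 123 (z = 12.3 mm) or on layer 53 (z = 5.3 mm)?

Layer 123 (z = 12.3): the r=6.5 sphere slices to a regular 16-gon of circumradius 2.934 (√(r²−h²) with h=5.8 from center) (perimeter = 2·16·2.934·sin(180°/16) = 18.32 mm); the cone at (1.5, -1.5) does not reach this height (z outside [0.5, 12]); Subtracting the remaining from the first: none of the subtracted shapes is present at this height, so the r=6.5 sphere is unchanged — boundary = 18.32 mm. So its perimeter = 18.32 mm. Layer 53 (z = 5.3): the sphere: section is a regular 16-gon, circumradius = √(r²−h²) = √(6.5²−1.2²) = 6.388 (perimeter = 2·16·6.388·sin(180°/16) = 39.88 mm); the cone at (1.5, -1.5) contributes a regular 16-gon of circumradius 6.996 (interpolated between r1=9.5 and r2=3.5 at t=0.417) (perimeter = 2·16·6.996·sin(180°/16) = 43.67 mm); After the difference (first − rest): starting from the r=6.5 sphere, the cone at (1.5, -1.5) partially overlaps it — only the 108.32 mm² overlap (of its 149.83 mm²) is removed, clipping the outline — boundary = 33.43 mm. So its perimeter = 33.43 mm. Layer 53 is larger (33.43 vs 18.32 mm).

layer 53 (z = 5.3 mm)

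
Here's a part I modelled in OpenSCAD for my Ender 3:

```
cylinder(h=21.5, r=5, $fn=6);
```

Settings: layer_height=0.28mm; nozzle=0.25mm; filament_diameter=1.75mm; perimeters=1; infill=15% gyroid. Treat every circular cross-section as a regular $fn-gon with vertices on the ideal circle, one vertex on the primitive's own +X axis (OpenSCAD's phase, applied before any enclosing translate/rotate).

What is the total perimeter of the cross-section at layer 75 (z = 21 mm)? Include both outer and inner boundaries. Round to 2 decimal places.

At z = 21 mm: the r=5 cylinder gives a regular 6-gon of circumradius 5 (constant along its height) (perimeter = 2·6·5.000·sin(180°/6) = 30.00 mm). Overall, the cross-section is a single solid region. Total boundary length (outer) = 30.00 mm.

30.00 mm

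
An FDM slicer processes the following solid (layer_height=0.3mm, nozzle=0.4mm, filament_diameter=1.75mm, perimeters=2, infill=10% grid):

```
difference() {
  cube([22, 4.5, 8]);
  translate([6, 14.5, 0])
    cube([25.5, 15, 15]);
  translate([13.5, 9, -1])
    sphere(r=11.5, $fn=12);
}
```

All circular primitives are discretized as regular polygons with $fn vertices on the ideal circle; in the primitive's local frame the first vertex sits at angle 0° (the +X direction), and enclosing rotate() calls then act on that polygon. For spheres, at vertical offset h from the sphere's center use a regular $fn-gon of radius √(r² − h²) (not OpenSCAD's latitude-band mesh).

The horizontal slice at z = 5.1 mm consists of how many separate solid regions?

At z = 5.1 mm: the cube (footprint 22×4.5) is included at this height; the 25.5×15 cube at (6, 14.5) contributes its full rectangle; the sphere at (13.5, 9): section is a regular 12-gon, circumradius = √(r²−h²) = √(11.5²−6.1²) = 9.749; Subtracting the remaining from the first: starting from the 22×4.5 cube, the 25.5×15 cube at (6, 14.5) misses the remaining region (no effect); the r=11.5 sphere at (13.5, 9) partially overlaps it — only the 58.15 mm² overlap (of its 285.12 mm²) is removed, clipping the outline — 2 connected regions. The result has 2 disconnected regions.

2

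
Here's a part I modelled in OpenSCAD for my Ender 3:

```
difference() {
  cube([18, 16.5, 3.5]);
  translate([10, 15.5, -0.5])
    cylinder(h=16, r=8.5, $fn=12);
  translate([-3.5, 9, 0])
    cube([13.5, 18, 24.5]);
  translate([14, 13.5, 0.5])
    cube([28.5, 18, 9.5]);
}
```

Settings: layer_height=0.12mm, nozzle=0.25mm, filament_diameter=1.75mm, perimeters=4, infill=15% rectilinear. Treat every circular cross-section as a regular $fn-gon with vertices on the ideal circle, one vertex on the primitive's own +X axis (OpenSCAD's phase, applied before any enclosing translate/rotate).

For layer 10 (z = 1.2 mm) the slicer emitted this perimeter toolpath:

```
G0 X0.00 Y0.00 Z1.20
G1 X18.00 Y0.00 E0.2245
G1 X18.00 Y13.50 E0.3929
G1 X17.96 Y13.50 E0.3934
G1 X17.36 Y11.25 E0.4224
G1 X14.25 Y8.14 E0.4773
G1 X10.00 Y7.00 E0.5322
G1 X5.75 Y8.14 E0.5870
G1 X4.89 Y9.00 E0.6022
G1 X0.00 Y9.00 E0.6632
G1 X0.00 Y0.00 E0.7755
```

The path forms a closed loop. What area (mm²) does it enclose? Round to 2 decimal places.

Apply the shoelace formula to the sequence of (X, Y) vertices; enclosed area = 153.84 mm².

153.84 mm²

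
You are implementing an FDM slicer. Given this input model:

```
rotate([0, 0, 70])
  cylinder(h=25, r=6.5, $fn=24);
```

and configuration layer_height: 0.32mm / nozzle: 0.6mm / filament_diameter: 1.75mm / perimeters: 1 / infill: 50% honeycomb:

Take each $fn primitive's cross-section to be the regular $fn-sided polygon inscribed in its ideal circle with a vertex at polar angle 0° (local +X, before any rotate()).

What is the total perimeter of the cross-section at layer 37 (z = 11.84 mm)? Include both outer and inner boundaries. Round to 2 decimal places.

At z = 11.84 mm: the r=6.5 cylinder gives a regular 24-gon of circumradius 6.5 (constant along its height) (perimeter = 2·24·6.500·sin(180°/24) = 40.72 mm); (whole slice rotated 70° about Z — lengths, areas and connectivity unchanged). Overall, the cross-section is a single solid region. Total boundary length (outer) = 40.72 mm.

40.72 mm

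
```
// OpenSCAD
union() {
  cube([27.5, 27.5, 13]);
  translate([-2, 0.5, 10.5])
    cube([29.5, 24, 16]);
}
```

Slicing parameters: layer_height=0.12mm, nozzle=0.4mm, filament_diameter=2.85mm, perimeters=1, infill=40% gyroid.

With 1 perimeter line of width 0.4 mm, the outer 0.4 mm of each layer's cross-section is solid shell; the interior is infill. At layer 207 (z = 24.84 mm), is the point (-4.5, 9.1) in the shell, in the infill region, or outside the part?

outside

At z = 24.84 mm: the cube does not reach this height (z outside [0, 13]); the 29.5×24 cube at (-2, 0.5) contributes its full rectangle; Combining (union): only the 29.5×24 cube at (-2, 0.5) is present, so the union is just that shape — 1 connected region. Overall, the cross-section is a single solid region. The nearest boundary edge runs (-2.00, 24.50)→(-2.00, 0.50); distance from the point to it = 2.50 mm. The point is not inside any of the regions above, so it lies outside the cross-section (2.50 mm from the nearest boundary).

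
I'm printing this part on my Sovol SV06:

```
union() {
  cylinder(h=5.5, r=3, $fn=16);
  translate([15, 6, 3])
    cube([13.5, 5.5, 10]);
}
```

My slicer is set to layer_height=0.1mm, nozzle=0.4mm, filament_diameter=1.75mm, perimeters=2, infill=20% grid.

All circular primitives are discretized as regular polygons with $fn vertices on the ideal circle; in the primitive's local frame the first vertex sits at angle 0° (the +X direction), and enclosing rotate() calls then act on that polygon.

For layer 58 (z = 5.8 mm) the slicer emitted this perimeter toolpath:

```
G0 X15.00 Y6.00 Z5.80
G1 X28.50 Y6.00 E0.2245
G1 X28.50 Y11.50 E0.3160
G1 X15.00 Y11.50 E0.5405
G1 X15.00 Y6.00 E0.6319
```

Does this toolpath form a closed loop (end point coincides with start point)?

Start point (G0): (15.00, 6.00). End point (last G1): the path returns to the start — closed.

yes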